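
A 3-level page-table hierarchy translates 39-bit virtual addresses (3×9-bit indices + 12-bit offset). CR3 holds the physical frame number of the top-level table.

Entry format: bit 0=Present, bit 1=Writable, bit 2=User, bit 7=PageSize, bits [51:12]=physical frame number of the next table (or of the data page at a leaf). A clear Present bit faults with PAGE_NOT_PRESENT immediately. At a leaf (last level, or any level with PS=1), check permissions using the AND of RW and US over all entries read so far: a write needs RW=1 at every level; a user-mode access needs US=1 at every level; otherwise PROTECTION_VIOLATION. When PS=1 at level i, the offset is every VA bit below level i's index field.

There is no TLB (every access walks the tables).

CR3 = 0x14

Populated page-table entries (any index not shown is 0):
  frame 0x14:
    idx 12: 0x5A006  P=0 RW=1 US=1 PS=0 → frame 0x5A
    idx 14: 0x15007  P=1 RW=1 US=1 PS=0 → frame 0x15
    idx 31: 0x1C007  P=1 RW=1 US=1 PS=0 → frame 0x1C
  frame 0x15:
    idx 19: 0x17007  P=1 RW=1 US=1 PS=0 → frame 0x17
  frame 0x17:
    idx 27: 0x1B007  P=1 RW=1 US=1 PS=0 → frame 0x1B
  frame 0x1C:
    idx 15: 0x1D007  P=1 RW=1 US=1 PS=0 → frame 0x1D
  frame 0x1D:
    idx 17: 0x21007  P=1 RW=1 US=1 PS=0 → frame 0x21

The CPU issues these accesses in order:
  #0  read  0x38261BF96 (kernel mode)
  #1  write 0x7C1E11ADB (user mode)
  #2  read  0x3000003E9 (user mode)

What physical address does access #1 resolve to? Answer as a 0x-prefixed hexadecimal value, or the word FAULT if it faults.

Trace:
#0 VA=0x38261BF96 (r,kernel):
  L0 @0x14[14] → 0x15007  P=1,RW=1,US=1,PS=0
  L1 @0x15[19] → 0x17007  P=1,RW=1,US=1,PS=0
  L2 @0x17[27] → 0x1B007  P=1,RW=1,US=1,PS=0
  ⇒ phys 0x1BF96  [3 reads]
#1 VA=0x7C1E11ADB (w,user):
  L0 @0x14[31] → 0x1C007  P=1,RW=1,US=1,PS=0
  L1 @0x1C[15] → 0x1D007  P=1,RW=1,US=1,PS=0
  L2 @0x1D[17] → 0x21007  P=1,RW=1,US=1,PS=0
  ⇒ phys 0x21ADB  [3 reads]
#2 VA=0x3000003E9 (r,user):
  L0 @0x14[12] → 0x5A006  P=0,RW=1,US=1,PS=0
  → PAGE_NOT_PRESENT  (1 entries read)

Access #1 PA: 0x21ADB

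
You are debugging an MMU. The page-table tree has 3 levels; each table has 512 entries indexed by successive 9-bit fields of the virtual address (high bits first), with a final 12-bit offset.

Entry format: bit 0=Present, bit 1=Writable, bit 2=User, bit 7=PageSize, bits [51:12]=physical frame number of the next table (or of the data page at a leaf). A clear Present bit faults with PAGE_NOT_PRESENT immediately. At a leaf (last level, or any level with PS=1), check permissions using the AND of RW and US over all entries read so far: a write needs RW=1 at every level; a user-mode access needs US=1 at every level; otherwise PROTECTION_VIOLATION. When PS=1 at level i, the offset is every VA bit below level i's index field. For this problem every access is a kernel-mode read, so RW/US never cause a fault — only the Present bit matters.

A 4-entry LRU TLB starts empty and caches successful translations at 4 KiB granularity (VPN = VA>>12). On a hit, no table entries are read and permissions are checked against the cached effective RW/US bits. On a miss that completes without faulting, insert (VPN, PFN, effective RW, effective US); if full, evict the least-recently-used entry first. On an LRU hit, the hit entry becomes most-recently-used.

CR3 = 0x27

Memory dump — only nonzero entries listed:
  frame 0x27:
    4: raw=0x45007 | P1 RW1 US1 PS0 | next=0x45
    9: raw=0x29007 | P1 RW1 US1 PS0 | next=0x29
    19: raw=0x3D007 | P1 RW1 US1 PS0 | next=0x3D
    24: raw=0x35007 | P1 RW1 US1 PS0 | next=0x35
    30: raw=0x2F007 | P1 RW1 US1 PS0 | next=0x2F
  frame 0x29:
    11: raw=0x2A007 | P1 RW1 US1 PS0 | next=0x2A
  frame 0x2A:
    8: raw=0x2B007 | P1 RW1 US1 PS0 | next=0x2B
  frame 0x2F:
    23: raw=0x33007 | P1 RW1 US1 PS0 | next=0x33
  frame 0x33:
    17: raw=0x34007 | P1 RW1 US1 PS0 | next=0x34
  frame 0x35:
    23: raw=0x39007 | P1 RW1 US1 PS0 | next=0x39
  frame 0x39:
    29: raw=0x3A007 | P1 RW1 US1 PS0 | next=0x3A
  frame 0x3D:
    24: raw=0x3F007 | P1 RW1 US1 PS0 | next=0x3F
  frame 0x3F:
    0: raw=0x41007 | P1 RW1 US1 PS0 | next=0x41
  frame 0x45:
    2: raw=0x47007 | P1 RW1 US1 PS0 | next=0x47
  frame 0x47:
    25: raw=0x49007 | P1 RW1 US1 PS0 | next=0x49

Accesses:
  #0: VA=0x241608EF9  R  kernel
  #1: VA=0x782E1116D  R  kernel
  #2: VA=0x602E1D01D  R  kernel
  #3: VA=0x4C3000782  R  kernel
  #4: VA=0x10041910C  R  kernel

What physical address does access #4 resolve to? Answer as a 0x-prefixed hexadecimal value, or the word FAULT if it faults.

Trace:
#0 VA=0x241608EF9 (r,kernel):
  [0] read 0x27 idx=9: raw=0x29007 flags P=1 W=1 U=1 S=0
  [1] read 0x29 idx=11: raw=0x2A007 flags P=1 W=1 U=1 S=0
  [2] read 0x2A idx=8: raw=0x2B007 flags P=1 W=1 U=1 S=0
  → PA=0x2BEF9  (3 entries read)
#1 VA=0x782E1116D (r,kernel):
  [0] read 0x27 idx=30: raw=0x2F007 flags P=1 W=1 U=1 S=0
  [1] read 0x2F idx=23: raw=0x33007 flags P=1 W=1 U=1 S=0
  [2] read 0x33 idx=17: raw=0x34007 flags P=1 W=1 U=1 S=0
  → PA=0x3416D  (3 entries read)
#2 VA=0x602E1D01D (r,kernel):
  [0] read 0x27 idx=24: raw=0x35007 flags P=1 W=1 U=1 S=0
  [1] read 0x35 idx=23: raw=0x39007 flags P=1 W=1 U=1 S=0
  [2] read 0x39 idx=29: raw=0x3A007 flags P=1 W=1 U=1 S=0
  → PA=0x3A01D  (3 entries read)
#3 VA=0x4C3000782 (r,kernel):
  [0] read 0x27 idx=19: raw=0x3D007 flags P=1 W=1 U=1 S=0
  [1] read 0x3D idx=24: raw=0x3F007 flags P=1 W=1 U=1 S=0
  [2] read 0x3F idx=0: raw=0x41007 flags P=1 W=1 U=1 S=0
  → PA=0x41782  (3 entries read)
#4 VA=0x10041910C (r,kernel):
  [0] read 0x27 idx=4: raw=0x45007 flags P=1 W=1 U=1 S=0
  [1] read 0x45 idx=2: raw=0x47007 flags P=1 W=1 U=1 S=0
  [2] read 0x47 idx=25: raw=0x49007 flags P=1 W=1 U=1 S=0
  → PA=0x4910C  (3 entries read)

Access #4 PA: 0x4910C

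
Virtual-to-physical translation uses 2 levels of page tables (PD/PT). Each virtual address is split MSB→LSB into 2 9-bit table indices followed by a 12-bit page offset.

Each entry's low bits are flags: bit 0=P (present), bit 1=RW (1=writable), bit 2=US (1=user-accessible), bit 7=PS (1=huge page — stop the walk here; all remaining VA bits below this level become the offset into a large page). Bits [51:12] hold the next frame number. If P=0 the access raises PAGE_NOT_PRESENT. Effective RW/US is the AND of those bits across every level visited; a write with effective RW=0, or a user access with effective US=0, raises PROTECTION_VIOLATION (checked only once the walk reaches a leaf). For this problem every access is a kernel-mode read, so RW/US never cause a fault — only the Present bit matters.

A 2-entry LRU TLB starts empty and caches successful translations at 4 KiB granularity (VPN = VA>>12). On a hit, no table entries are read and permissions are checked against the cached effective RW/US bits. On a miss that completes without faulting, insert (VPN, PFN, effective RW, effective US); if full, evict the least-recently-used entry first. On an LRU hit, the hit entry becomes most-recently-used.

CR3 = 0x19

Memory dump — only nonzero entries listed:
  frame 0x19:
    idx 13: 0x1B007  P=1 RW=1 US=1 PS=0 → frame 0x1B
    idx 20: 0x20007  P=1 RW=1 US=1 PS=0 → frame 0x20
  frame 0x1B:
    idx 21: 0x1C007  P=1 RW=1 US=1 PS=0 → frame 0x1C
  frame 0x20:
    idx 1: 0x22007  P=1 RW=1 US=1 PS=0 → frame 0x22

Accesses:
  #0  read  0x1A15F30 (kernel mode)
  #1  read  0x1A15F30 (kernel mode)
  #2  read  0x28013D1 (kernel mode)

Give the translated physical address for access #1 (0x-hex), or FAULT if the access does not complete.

Trace:
#0 VA=0x1A15F30 (r,kernel):
  [0] read 0x19 idx=13: raw=0x1B007 flags P=1 W=1 U=1 S=0
  [1] read 0x1B idx=21: raw=0x1C007 flags P=1 W=1 U=1 S=0
  ✓ 0x1CF30  — 2 lookups
#1 VA=0x1A15F30 (r,kernel):
  TLB hit vpn=0x1A15 → PA=0x1CF30
#2 VA=0x28013D1 (r,kernel):
  [0] read 0x19 idx=20: raw=0x20007 flags P=1 W=1 U=1 S=0
  [1] read 0x20 idx=1: raw=0x22007 flags P=1 W=1 U=1 S=0
  ✓ 0x223D1  — 2 lookups

Access #1 PA: 0x1CF30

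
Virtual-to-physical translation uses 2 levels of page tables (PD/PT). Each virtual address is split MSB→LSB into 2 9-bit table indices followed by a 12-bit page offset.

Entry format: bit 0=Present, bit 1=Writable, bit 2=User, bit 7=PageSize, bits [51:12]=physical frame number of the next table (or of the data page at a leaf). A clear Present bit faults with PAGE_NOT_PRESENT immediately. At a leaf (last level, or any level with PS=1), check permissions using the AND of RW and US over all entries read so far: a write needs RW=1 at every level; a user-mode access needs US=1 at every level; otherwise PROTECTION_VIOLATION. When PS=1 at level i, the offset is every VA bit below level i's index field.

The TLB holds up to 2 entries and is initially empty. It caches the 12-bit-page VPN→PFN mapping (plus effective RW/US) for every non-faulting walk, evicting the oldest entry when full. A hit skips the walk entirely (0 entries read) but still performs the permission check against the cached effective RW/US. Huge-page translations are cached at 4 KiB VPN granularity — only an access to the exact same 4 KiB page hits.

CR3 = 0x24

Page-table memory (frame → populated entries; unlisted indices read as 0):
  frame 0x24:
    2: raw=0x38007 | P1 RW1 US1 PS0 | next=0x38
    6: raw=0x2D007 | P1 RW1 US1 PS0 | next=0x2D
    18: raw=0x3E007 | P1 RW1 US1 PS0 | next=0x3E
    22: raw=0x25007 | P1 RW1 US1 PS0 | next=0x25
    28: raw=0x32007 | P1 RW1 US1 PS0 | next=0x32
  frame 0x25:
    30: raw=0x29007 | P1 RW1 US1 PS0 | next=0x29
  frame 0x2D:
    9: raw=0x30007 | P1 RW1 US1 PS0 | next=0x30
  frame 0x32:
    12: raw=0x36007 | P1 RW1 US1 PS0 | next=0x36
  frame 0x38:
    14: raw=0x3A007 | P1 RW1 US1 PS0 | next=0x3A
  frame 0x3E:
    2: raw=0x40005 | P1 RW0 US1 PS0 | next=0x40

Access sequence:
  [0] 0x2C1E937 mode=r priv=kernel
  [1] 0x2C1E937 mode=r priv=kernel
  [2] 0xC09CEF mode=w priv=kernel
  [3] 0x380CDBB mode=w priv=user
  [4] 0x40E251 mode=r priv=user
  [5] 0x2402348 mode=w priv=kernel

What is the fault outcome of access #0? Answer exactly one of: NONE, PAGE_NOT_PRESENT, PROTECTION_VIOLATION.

Per-access translation:
#0 VA=0x2C1E937 (r,kernel):
  lvl0: tbl 0x24, slot 22 ⇒ 0x25007 (P1/RW1/US1/PS0)
  lvl1: tbl 0x25, slot 30 ⇒ 0x29007 (P1/RW1/US1/PS0)
  → PA=0x29937  (2 entries read)
#1 VA=0x2C1E937 (r,kernel):
  TLB hit vpn=0x2C1E → PA=0x29937
#2 VA=0xC09CEF (w,kernel):
  lvl0: tbl 0x24, slot 6 ⇒ 0x2D007 (P1/RW1/US1/PS0)
  lvl1: tbl 0x2D, slot 9 ⇒ 0x30007 (P1/RW1/US1/PS0)
  → PA=0x30CEF  (2 entries read)
#3 VA=0x380CDBB (w,user):
  lvl0: tbl 0x24, slot 28 ⇒ 0x32007 (P1/RW1/US1/PS0)
  lvl1: tbl 0x32, slot 12 ⇒ 0x36007 (P1/RW1/US1/PS0)
  → PA=0x36DBB  (2 entries read)
#4 VA=0x40E251 (r,user):
  lvl0: tbl 0x24, slot 2 ⇒ 0x38007 (P1/RW1/US1/PS0)
  lvl1: tbl 0x38, slot 14 ⇒ 0x3A007 (P1/RW1/US1/PS0)
  → PA=0x3A251  (2 entries read)
#5 VA=0x2402348 (w,kernel):
  lvl0: tbl 0x24, slot 18 ⇒ 0x3E007 (P1/RW1/US1/PS0)
  lvl1: tbl 0x3E, slot 2 ⇒ 0x40005 (P1/RW0/US1/PS0)
  ⇒ fault: PROTECTION_VIOLATION  — 2 lookups

Access #0 fault: NONE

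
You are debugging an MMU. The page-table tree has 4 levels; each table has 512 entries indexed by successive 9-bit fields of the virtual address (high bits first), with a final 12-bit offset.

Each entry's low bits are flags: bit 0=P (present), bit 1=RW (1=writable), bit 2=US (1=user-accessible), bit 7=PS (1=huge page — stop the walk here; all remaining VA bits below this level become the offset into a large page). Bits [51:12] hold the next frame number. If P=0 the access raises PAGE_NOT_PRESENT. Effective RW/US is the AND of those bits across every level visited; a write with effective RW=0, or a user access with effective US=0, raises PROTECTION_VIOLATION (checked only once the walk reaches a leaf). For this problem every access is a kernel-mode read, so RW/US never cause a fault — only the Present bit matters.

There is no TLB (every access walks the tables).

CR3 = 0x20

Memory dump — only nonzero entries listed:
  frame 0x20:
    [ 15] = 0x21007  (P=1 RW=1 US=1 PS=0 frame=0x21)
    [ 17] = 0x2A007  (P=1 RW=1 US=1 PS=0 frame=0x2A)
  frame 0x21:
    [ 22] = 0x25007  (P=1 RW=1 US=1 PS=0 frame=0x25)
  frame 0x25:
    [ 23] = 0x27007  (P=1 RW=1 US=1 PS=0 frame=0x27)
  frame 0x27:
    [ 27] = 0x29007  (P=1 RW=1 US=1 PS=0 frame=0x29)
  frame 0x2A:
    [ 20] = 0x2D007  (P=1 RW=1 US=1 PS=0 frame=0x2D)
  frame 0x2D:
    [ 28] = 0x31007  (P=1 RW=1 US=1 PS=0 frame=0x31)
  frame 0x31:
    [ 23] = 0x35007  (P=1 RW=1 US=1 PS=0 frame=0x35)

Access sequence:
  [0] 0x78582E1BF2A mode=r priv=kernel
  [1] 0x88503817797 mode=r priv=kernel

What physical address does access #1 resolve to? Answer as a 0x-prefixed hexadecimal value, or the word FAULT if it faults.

Per-access translation:
#0 VA=0x78582E1BF2A (r,kernel):
  L0: frame=0x20 idx=15 entry=0x21007 [P=1 RW=1 US=1 PS=0]
  L1: frame=0x21 idx=22 entry=0x25007 [P=1 RW=1 US=1 PS=0]
  L2: frame=0x25 idx=23 entry=0x27007 [P=1 RW=1 US=1 PS=0]
  L3: frame=0x27 idx=27 entry=0x29007 [P=1 RW=1 US=1 PS=0]
  ✓ 0x29F2A  — 4 lookups
#1 VA=0x88503817797 (r,kernel):
  L0: frame=0x20 idx=17 entry=0x2A007 [P=1 RW=1 US=1 PS=0]
  L1: frame=0x2A idx=20 entry=0x2D007 [P=1 RW=1 US=1 PS=0]
  L2: frame=0x2D idx=28 entry=0x31007 [P=1 RW=1 US=1 PS=0]
  L3: frame=0x31 idx=23 entry=0x35007 [P=1 RW=1 US=1 PS=0]
  ✓ 0x35797  — 4 lookups

Access #1 PA: 0x35797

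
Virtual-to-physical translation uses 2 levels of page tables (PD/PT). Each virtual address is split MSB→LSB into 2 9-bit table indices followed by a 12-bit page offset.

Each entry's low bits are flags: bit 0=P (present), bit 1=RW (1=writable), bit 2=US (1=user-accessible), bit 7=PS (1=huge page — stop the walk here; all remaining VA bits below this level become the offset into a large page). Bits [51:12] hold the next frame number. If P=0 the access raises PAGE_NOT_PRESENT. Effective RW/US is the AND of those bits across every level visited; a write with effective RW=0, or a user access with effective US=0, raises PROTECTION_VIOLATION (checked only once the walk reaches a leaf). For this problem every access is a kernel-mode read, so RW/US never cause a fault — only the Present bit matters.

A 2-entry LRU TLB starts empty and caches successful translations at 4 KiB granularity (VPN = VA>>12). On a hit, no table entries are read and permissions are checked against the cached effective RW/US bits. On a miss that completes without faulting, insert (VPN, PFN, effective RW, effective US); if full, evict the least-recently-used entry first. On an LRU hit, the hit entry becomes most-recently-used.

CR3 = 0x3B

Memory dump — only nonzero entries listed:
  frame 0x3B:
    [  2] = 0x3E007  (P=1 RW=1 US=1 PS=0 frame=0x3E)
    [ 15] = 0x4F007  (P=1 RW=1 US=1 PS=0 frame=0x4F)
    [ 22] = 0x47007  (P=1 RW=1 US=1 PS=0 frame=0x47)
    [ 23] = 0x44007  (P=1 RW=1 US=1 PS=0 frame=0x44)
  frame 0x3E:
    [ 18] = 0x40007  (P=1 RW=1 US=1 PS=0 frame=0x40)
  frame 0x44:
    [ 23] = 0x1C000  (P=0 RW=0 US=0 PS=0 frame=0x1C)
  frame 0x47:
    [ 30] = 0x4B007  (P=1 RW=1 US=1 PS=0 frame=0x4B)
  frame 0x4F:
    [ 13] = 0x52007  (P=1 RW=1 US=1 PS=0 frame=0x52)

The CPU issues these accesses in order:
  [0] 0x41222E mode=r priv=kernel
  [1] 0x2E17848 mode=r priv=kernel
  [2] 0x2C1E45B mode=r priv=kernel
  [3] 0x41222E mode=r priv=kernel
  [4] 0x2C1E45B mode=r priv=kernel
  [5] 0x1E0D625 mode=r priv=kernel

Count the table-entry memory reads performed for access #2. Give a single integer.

Walk each access:
#0 VA=0x41222E (r,kernel):
  [0] read 0x3B idx=2: raw=0x3E007 flags P=1 W=1 U=1 S=0
  [1] read 0x3E idx=18: raw=0x40007 flags P=1 W=1 U=1 S=0
  → PA=0x4022E  (2 entries read)
#1 VA=0x2E17848 (r,kernel):
  [0] read 0x3B idx=23: raw=0x44007 flags P=1 W=1 U=1 S=0
  [1] read 0x44 idx=23: raw=0x1C000 flags P=0 W=0 U=0 S=0
  ✗ PAGE_NOT_PRESENT  [2 reads]
#2 VA=0x2C1E45B (r,kernel):
  [0] read 0x3B idx=22: raw=0x47007 flags P=1 W=1 U=1 S=0
  [1] read 0x47 idx=30: raw=0x4B007 flags P=1 W=1 U=1 S=0
  → PA=0x4B45B  (2 entries read)
#3 VA=0x41222E (r,kernel):
  TLB hit vpn=0x412 → PA=0x4022E
#4 VA=0x2C1E45B (r,kernel):
  TLB hit vpn=0x2C1E → PA=0x4B45B
#5 VA=0x1E0D625 (r,kernel):
  [0] read 0x3B idx=15: raw=0x4F007 flags P=1 W=1 U=1 S=0
  [1] read 0x4F idx=13: raw=0x52007 flags P=1 W=1 U=1 S=0
  → PA=0x52625  (2 entries read)

Entries read for #2: 2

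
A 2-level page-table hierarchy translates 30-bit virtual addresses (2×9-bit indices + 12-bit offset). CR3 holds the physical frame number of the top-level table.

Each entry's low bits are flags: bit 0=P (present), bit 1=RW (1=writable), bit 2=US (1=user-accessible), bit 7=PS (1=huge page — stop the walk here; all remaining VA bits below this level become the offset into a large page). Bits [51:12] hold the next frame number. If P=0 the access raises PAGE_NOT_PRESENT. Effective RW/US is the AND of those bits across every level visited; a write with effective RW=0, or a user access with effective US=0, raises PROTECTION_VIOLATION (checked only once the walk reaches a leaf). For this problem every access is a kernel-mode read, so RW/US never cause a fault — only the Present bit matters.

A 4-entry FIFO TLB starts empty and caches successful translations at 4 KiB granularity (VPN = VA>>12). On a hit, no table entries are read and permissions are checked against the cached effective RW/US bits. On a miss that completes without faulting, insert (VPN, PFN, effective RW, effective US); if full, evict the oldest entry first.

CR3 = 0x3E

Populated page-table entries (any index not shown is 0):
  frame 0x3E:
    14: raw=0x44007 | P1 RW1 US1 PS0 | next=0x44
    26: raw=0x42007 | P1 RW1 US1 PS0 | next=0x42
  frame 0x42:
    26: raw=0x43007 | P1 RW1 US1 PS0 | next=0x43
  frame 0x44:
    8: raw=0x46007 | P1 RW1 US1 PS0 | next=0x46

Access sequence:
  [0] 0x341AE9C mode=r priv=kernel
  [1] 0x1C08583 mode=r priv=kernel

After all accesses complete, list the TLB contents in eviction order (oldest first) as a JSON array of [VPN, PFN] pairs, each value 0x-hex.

Trace:
#0 VA=0x341AE9C (r,kernel):
  L0 @0x3E[26] → 0x42007  P=1,RW=1,US=1,PS=0
  L1 @0x42[26] → 0x43007  P=1,RW=1,US=1,PS=0
  ⇒ phys 0x43E9C  [2 reads]
#1 VA=0x1C08583 (r,kernel):
  L0 @0x3E[14] → 0x44007  P=1,RW=1,US=1,PS=0
  L1 @0x44[8] → 0x46007  P=1,RW=1,US=1,PS=0
  ⇒ phys 0x46583  [2 reads]

TLB: [["0x341A", "0x43"], ["0x1C08", "0x46"]]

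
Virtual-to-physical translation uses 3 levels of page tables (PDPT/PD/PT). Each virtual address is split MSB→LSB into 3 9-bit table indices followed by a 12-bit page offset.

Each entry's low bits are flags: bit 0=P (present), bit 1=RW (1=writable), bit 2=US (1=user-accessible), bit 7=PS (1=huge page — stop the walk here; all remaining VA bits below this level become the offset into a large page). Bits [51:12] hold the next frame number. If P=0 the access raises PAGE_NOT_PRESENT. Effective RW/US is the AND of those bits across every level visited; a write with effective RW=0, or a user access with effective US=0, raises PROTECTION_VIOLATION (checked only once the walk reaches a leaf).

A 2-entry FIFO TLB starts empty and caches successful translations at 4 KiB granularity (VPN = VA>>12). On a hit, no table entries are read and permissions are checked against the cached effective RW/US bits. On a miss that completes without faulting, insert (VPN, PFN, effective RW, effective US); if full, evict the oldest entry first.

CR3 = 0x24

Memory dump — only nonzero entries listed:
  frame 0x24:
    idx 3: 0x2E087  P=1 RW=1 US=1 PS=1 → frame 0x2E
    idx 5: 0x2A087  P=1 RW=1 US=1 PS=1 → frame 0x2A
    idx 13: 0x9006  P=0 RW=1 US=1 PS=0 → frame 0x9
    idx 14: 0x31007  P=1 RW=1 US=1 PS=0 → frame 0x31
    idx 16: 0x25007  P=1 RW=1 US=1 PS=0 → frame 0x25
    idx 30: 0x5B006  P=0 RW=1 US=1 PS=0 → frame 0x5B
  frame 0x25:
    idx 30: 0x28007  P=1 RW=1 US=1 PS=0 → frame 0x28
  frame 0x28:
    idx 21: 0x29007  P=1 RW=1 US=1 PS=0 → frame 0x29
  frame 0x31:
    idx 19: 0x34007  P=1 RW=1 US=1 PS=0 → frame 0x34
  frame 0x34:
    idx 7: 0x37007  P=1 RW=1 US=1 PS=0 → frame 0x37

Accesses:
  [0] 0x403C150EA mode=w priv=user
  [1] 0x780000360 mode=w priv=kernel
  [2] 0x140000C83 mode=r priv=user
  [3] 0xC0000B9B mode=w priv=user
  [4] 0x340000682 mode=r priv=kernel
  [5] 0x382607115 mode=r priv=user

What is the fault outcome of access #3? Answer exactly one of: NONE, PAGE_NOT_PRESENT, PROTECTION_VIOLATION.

Per-access translation:
#0 VA=0x403C150EA (w,user):
  lvl0: tbl 0x24, slot 16 ⇒ 0x25007 (P1/RW1/US1/PS0)
  lvl1: tbl 0x25, slot 30 ⇒ 0x28007 (P1/RW1/US1/PS0)
  lvl2: tbl 0x28, slot 21 ⇒ 0x29007 (P1/RW1/US1/PS0)
  ✓ 0x290EA  — 3 lookups
#1 VA=0x780000360 (w,kernel):
  lvl0: tbl 0x24, slot 30 ⇒ 0x5B006 (P0/RW1/US1/PS0)
  ✗ PAGE_NOT_PRESENT  [1 reads]
#2 VA=0x140000C83 (r,user):
  lvl0: tbl 0x24, slot 5 ⇒ 0x2A087 (P1/RW1/US1/PS1)
  ✓ 0x2AC83 (huge @L0)  — 1 lookups
#3 VA=0xC0000B9B (w,user):
  lvl0: tbl 0x24, slot 3 ⇒ 0x2E087 (P1/RW1/US1/PS1)
  ✓ 0x2EB9B (huge @L0)  — 1 lookups
#4 VA=0x340000682 (r,kernel):
  lvl0: tbl 0x24, slot 13 ⇒ 0x9006 (P0/RW1/US1/PS0)
  ✗ PAGE_NOT_PRESENT  [1 reads]
#5 VA=0x382607115 (r,user):
  lvl0: tbl 0x24, slot 14 ⇒ 0x31007 (P1/RW1/US1/PS0)
  lvl1: tbl 0x31, slot 19 ⇒ 0x34007 (P1/RW1/US1/PS0)
  lvl2: tbl 0x34, slot 7 ⇒ 0x37007 (P1/RW1/US1/PS0)
  ✓ 0x37115  — 3 lookups

Access #3 fault: NONE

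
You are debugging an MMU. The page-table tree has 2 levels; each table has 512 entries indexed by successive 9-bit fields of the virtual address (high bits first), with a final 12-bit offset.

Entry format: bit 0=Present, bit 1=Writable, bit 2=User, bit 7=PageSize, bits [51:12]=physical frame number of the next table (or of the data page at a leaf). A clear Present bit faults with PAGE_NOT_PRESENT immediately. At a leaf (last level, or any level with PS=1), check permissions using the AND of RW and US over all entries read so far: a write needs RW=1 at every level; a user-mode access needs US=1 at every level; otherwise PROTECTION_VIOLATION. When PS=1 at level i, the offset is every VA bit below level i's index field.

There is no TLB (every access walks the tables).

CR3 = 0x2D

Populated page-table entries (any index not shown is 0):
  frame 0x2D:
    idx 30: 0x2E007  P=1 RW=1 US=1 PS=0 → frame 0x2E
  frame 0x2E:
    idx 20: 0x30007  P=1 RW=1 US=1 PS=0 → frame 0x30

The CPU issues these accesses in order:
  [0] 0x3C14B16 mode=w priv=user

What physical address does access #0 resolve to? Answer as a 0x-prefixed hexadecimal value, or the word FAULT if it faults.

Walk each access:
#0 VA=0x3C14B16 (w,user):
  L0: frame=0x2D idx=30 entry=0x2E007 [P=1 RW=1 US=1 PS=0]
  L1: frame=0x2E idx=20 entry=0x30007 [P=1 RW=1 US=1 PS=0]
  → PA=0x30B16  (2 entries read)

Access #0 PA: 0x30B16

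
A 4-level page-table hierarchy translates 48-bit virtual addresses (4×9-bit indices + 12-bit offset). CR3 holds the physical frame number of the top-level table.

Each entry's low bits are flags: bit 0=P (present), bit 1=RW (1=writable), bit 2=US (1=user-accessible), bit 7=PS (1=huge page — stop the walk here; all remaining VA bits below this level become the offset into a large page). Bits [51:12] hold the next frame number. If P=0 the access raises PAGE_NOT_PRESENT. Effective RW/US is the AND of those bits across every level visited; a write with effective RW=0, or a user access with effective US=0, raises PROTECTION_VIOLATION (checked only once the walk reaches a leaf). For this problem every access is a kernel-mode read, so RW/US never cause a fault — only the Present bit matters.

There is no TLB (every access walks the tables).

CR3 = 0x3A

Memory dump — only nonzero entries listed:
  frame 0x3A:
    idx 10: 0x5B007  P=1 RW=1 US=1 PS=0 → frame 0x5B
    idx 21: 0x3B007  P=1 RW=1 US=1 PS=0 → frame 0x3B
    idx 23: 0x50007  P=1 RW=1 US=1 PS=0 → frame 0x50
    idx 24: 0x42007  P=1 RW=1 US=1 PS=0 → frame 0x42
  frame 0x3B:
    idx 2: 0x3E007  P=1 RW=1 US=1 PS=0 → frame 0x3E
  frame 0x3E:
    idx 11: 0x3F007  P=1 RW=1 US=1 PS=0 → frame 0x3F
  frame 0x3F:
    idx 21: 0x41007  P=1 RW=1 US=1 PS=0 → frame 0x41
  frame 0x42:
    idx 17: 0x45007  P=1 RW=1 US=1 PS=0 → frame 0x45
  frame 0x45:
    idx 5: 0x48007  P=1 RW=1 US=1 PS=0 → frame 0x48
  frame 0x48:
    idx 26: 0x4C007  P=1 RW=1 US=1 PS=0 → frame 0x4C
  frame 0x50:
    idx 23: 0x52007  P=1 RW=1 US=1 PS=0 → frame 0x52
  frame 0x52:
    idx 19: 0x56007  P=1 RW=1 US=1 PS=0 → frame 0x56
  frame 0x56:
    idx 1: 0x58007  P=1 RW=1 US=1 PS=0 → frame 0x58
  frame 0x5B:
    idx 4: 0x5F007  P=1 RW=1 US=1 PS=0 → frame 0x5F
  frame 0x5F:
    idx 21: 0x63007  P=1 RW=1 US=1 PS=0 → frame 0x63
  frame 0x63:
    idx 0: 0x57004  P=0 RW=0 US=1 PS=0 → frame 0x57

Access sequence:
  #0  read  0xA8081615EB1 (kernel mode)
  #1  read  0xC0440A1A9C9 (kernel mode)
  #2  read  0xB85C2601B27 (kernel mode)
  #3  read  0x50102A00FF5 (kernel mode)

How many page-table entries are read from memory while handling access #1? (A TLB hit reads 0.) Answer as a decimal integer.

Trace:
#0 VA=0xA8081615EB1 (r,kernel):
  L0 @0x3A[21] → 0x3B007  P=1,RW=1,US=1,PS=0
  L1 @0x3B[2] → 0x3E007  P=1,RW=1,US=1,PS=0
  L2 @0x3E[11] → 0x3F007  P=1,RW=1,US=1,PS=0
  L3 @0x3F[21] → 0x41007  P=1,RW=1,US=1,PS=0
  ⇒ phys 0x41EB1  [4 reads]
#1 VA=0xC0440A1A9C9 (r,kernel):
  L0 @0x3A[24] → 0x42007  P=1,RW=1,US=1,PS=0
  L1 @0x42[17] → 0x45007  P=1,RW=1,US=1,PS=0
  L2 @0x45[5] → 0x48007  P=1,RW=1,US=1,PS=0
  L3 @0x48[26] → 0x4C007  P=1,RW=1,US=1,PS=0
  ⇒ phys 0x4C9C9  [4 reads]
#2 VA=0xB85C2601B27 (r,kernel):
  L0 @0x3A[23] → 0x50007  P=1,RW=1,US=1,PS=0
  L1 @0x50[23] → 0x52007  P=1,RW=1,US=1,PS=0
  L2 @0x52[19] → 0x56007  P=1,RW=1,US=1,PS=0
  L3 @0x56[1] → 0x58007  P=1,RW=1,US=1,PS=0
  ⇒ phys 0x58B27  [4 reads]
#3 VA=0x50102A00FF5 (r,kernel):
  L0 @0x3A[10] → 0x5B007  P=1,RW=1,US=1,PS=0
  L1 @0x5B[4] → 0x5F007  P=1,RW=1,US=1,PS=0
  L2 @0x5F[21] → 0x63007  P=1,RW=1,US=1,PS=0
  L3 @0x63[0] → 0x57004  P=0,RW=0,US=1,PS=0
  ✗ PAGE_NOT_PRESENT  [4 reads]

Entries read for #1: 4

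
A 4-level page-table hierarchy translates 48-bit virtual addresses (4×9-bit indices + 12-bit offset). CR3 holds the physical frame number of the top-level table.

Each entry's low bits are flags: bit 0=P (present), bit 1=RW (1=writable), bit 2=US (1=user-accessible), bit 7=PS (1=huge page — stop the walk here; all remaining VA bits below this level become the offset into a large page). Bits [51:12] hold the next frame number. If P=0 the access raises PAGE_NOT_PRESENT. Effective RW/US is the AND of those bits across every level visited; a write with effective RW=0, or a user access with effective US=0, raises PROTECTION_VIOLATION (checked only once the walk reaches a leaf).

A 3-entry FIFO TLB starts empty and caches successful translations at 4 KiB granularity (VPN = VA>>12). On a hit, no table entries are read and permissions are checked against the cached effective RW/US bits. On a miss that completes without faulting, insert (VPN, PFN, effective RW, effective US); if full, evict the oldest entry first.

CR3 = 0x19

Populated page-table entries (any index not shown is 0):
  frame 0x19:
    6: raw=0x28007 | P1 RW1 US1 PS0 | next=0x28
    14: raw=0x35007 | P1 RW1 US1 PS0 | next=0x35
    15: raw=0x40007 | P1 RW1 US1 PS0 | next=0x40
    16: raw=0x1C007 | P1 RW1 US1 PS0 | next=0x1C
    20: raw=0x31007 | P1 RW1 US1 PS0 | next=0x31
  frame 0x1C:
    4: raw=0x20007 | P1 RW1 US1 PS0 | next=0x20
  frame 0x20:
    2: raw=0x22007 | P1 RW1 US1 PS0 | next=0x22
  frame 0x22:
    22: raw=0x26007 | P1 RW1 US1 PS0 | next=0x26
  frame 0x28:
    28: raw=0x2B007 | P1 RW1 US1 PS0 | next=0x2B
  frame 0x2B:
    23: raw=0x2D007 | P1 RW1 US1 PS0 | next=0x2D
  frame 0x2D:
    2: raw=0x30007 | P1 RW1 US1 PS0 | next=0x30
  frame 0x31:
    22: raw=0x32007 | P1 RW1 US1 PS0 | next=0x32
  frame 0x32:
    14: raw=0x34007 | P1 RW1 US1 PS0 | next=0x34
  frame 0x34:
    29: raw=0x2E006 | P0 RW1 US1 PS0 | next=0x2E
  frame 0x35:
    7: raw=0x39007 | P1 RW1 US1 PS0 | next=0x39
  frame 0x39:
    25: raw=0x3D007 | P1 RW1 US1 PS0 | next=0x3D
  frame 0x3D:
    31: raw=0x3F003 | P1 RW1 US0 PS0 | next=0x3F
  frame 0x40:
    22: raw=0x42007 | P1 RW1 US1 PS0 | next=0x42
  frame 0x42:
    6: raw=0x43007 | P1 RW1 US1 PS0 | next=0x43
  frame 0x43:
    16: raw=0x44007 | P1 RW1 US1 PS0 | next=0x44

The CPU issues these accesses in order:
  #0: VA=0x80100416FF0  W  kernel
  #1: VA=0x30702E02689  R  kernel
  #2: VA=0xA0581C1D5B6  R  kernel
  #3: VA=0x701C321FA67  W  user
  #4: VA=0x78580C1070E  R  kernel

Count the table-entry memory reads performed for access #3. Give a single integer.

Trace:
#0 VA=0x80100416FF0 (w,kernel):
  L0 @0x19[16] → 0x1C007  P=1,RW=1,US=1,PS=0
  L1 @0x1C[4] → 0x20007  P=1,RW=1,US=1,PS=0
  L2 @0x20[2] → 0x22007  P=1,RW=1,US=1,PS=0
  L3 @0x22[22] → 0x26007  P=1,RW=1,US=1,PS=0
  → PA=0x26FF0  (4 entries read)
#1 VA=0x30702E02689 (r,kernel):
  L0 @0x19[6] → 0x28007  P=1,RW=1,US=1,PS=0
  L1 @0x28[28] → 0x2B007  P=1,RW=1,US=1,PS=0
  L2 @0x2B[23] → 0x2D007  P=1,RW=1,US=1,PS=0
  L3 @0x2D[2] → 0x30007  P=1,RW=1,US=1,PS=0
  → PA=0x30689  (4 entries read)
#2 VA=0xA0581C1D5B6 (r,kernel):
  L0 @0x19[20] → 0x31007  P=1,RW=1,US=1,PS=0
  L1 @0x31[22] → 0x32007  P=1,RW=1,US=1,PS=0
  L2 @0x32[14] → 0x34007  P=1,RW=1,US=1,PS=0
  L3 @0x34[29] → 0x2E006  P=0,RW=1,US=1,PS=0
  ✗ PAGE_NOT_PRESENT  [4 reads]
#3 VA=0x701C321FA67 (w,user):
  L0 @0x19[14] → 0x35007  P=1,RW=1,US=1,PS=0
  L1 @0x35[7] → 0x39007  P=1,RW=1,US=1,PS=0
  L2 @0x39[25] → 0x3D007  P=1,RW=1,US=1,PS=0
  L3 @0x3D[31] → 0x3F003  P=1,RW=1,US=0,PS=0
  ✗ PROTECTION_VIOLATION  [4 reads]
#4 VA=0x78580C1070E (r,kernel):
  L0 @0x19[15] → 0x40007  P=1,RW=1,US=1,PS=0
  L1 @0x40[22] → 0x42007  P=1,RW=1,US=1,PS=0
  L2 @0x42[6] → 0x43007  P=1,RW=1,US=1,PS=0
  L3 @0x43[16] → 0x44007  P=1,RW=1,US=1,PS=0
  → PA=0x4470E  (4 entries read)

Entries read for #3: 4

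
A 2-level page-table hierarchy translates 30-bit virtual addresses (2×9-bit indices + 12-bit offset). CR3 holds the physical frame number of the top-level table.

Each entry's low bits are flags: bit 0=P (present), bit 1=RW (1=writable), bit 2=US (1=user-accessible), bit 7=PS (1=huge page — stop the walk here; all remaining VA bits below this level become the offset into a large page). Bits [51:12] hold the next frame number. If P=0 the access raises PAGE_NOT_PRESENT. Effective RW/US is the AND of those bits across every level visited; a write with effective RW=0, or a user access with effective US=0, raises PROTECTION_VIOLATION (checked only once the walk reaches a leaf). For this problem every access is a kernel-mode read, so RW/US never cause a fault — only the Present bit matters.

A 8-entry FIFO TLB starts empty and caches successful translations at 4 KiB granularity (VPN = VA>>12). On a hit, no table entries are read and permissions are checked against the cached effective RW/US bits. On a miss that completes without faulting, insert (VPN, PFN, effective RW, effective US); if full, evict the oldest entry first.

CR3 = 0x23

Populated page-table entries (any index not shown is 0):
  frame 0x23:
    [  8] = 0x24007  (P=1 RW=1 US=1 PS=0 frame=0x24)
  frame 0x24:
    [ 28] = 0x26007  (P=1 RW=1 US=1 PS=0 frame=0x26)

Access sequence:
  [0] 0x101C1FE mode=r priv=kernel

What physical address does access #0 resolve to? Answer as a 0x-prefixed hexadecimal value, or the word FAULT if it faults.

Trace:
#0 VA=0x101C1FE (r,kernel):
  lvl0: tbl 0x23, slot 8 ⇒ 0x24007 (P1/RW1/US1/PS0)
  lvl1: tbl 0x24, slot 28 ⇒ 0x26007 (P1/RW1/US1/PS0)
  ✓ 0x261FE  — 2 lookups

Access #0 PA: 0x261FE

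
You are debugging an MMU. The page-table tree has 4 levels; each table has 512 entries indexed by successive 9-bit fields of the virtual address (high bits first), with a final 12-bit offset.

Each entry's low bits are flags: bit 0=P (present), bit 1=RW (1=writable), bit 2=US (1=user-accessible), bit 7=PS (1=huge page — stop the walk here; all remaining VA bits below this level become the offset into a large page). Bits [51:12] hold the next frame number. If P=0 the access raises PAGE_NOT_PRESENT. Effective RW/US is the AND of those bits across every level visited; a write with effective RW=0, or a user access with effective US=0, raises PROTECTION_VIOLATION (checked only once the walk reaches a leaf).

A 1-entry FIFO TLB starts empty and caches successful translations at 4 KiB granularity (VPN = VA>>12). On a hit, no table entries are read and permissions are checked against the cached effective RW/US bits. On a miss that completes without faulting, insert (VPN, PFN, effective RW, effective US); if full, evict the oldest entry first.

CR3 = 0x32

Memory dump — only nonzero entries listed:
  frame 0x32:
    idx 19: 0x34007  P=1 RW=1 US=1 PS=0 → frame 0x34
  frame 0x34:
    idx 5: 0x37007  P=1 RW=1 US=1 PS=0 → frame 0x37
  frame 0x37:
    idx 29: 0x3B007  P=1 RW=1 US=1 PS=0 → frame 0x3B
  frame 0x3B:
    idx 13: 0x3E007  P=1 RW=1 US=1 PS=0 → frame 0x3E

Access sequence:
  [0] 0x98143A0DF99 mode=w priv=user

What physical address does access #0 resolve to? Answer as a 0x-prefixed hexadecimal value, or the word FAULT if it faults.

Walk each access:
#0 VA=0x98143A0DF99 (w,user):
  [0] read 0x32 idx=19: raw=0x34007 flags P=1 W=1 U=1 S=0
  [1] read 0x34 idx=5: raw=0x37007 flags P=1 W=1 U=1 S=0
  [2] read 0x37 idx=29: raw=0x3B007 flags P=1 W=1 U=1 S=0
  [3] read 0x3B idx=13: raw=0x3E007 flags P=1 W=1 U=1 S=0
  → PA=0x3EF99  (4 entries read)

Access #0 PA: 0x3EF99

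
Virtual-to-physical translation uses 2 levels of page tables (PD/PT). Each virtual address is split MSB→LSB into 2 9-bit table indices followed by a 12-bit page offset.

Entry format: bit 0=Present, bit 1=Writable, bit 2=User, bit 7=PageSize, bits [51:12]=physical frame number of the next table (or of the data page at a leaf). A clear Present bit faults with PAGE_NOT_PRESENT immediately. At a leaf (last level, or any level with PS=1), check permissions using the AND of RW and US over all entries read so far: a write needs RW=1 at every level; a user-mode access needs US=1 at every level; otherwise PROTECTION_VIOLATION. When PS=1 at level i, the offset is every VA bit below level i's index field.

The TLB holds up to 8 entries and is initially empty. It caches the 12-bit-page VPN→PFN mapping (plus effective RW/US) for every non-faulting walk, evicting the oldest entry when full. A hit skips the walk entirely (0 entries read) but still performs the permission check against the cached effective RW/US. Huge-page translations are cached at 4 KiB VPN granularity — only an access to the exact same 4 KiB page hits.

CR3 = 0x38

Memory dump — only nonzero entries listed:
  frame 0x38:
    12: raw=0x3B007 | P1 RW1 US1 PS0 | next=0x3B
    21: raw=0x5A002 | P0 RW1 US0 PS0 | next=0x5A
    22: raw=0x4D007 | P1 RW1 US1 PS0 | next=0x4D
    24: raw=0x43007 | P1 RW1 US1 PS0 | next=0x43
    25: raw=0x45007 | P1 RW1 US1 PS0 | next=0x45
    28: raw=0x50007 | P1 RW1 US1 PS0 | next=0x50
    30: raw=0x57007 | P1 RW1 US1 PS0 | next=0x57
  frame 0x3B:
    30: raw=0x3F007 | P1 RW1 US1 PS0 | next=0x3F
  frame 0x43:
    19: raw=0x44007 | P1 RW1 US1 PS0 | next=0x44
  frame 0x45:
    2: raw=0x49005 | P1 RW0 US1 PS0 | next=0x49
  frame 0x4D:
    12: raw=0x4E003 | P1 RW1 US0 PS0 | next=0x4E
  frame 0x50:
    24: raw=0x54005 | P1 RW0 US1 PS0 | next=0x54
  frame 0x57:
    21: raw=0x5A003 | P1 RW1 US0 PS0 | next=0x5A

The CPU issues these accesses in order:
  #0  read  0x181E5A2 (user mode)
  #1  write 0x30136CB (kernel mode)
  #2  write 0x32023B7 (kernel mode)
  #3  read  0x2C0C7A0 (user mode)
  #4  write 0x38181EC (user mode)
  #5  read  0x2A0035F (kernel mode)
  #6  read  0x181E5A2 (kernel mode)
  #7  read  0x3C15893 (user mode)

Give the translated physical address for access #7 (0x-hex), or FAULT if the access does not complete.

Walk each access:
#0 VA=0x181E5A2 (r,user):
  lvl0: tbl 0x38, slot 12 ⇒ 0x3B007 (P1/RW1/US1/PS0)
  lvl1: tbl 0x3B, slot 30 ⇒ 0x3F007 (P1/RW1/US1/PS0)
  → PA=0x3F5A2  (2 entries read)
#1 VA=0x30136CB (w,kernel):
  lvl0: tbl 0x38, slot 24 ⇒ 0x43007 (P1/RW1/US1/PS0)
  lvl1: tbl 0x43, slot 19 ⇒ 0x44007 (P1/RW1/US1/PS0)
  → PA=0x446CB  (2 entries read)
#2 VA=0x32023B7 (w,kernel):
  lvl0: tbl 0x38, slot 25 ⇒ 0x45007 (P1/RW1/US1/PS0)
  lvl1: tbl 0x45, slot 2 ⇒ 0x49005 (P1/RW0/US1/PS0)
  ⇒ fault: PROTECTION_VIOLATION  — 2 lookups
#3 VA=0x2C0C7A0 (r,user):
  lvl0: tbl 0x38, slot 22 ⇒ 0x4D007 (P1/RW1/US1/PS0)
  lvl1: tbl 0x4D, slot 12 ⇒ 0x4E003 (P1/RW1/US0/PS0)
  ⇒ fault: PROTECTION_VIOLATION  — 2 lookups
#4 VA=0x38181EC (w,user):
  lvl0: tbl 0x38, slot 28 ⇒ 0x50007 (P1/RW1/US1/PS0)
  lvl1: tbl 0x50, slot 24 ⇒ 0x54005 (P1/RW0/US1/PS0)
  ⇒ fault: PROTECTION_VIOLATION  — 2 lookups
#5 VA=0x2A0035F (r,kernel):
  lvl0: tbl 0x38, slot 21 ⇒ 0x5A002 (P0/RW1/US0/PS0)
  ⇒ fault: PAGE_NOT_PRESENT  — 1 lookups
#6 VA=0x181E5A2 (r,kernel):
  TLB hit vpn=0x181E → PA=0x3F5A2
#7 VA=0x3C15893 (r,user):
  lvl0: tbl 0x38, slot 30 ⇒ 0x57007 (P1/RW1/US1/PS0)
  lvl1: tbl 0x57, slot 21 ⇒ 0x5A003 (P1/RW1/US0/PS0)
  ⇒ fault: PROTECTION_VIOLATION  — 2 lookups

Access #7 PA: FAULT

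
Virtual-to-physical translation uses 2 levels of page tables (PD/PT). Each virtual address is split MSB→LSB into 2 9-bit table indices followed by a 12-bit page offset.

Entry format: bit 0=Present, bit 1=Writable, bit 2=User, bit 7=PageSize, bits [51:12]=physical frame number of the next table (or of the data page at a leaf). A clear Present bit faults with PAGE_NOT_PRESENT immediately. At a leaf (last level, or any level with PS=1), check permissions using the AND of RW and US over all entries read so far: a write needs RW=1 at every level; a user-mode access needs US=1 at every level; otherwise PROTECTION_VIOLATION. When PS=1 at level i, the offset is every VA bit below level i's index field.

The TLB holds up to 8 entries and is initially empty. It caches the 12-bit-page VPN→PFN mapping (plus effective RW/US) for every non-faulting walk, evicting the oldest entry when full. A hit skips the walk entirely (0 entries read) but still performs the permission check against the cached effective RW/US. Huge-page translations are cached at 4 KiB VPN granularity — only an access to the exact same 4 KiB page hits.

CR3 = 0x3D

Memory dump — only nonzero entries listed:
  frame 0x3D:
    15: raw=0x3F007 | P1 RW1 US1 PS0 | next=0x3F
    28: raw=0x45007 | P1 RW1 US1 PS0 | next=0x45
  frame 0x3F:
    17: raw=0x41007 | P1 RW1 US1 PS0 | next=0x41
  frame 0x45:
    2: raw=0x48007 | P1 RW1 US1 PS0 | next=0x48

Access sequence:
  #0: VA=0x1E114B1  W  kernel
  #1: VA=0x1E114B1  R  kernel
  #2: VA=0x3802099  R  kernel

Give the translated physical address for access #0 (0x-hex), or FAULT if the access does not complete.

Walk each access:
#0 VA=0x1E114B1 (w,kernel):
  L0 @0x3D[15] → 0x3F007  P=1,RW=1,US=1,PS=0
  L1 @0x3F[17] → 0x41007  P=1,RW=1,US=1,PS=0
  ⇒ phys 0x414B1  [2 reads]
#1 VA=0x1E114B1 (r,kernel):
  TLB hit vpn=0x1E11 → PA=0x414B1
#2 VA=0x3802099 (r,kernel):
  L0 @0x3D[28] → 0x45007  P=1,RW=1,US=1,PS=0
  L1 @0x45[2] → 0x48007  P=1,RW=1,US=1,PS=0
  ⇒ phys 0x48099  [2 reads]

Access #0 PA: 0x414B1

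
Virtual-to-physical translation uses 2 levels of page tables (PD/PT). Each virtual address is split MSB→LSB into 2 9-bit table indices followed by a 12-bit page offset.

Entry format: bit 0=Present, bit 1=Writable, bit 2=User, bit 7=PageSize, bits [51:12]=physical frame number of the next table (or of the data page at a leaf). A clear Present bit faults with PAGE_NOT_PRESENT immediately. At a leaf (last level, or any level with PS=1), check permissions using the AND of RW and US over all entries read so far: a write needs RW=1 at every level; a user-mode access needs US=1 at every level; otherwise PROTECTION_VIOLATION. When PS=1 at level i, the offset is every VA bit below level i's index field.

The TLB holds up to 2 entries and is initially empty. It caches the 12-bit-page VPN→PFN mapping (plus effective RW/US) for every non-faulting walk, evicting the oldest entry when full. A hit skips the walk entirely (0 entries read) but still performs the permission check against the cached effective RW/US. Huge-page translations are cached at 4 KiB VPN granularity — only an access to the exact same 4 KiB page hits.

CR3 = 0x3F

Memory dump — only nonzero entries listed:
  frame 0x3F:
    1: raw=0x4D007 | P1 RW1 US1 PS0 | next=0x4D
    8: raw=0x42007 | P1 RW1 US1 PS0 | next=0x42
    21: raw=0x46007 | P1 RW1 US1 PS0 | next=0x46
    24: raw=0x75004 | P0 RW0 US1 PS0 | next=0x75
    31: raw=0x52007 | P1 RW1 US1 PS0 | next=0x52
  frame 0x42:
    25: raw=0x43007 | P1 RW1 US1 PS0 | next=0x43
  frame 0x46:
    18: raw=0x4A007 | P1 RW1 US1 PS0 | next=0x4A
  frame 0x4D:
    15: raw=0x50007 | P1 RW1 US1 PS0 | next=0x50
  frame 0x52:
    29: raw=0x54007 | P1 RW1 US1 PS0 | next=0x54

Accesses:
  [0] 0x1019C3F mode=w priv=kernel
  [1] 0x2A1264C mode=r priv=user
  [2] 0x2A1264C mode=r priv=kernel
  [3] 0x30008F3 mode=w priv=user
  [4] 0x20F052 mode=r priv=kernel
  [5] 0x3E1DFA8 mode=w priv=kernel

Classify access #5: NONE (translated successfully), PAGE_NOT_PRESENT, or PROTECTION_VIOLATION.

Walk each access:
#0 VA=0x1019C3F (w,kernel):
  L0: frame=0x3F idx=8 entry=0x42007 [P=1 RW=1 US=1 PS=0]
  L1: frame=0x42 idx=25 entry=0x43007 [P=1 RW=1 US=1 PS=0]
  ⇒ phys 0x43C3F  [2 reads]
#1 VA=0x2A1264C (r,user):
  L0: frame=0x3F idx=21 entry=0x46007 [P=1 RW=1 US=1 PS=0]
  L1: frame=0x46 idx=18 entry=0x4A007 [P=1 RW=1 US=1 PS=0]
  ⇒ phys 0x4A64C  [2 reads]
#2 VA=0x2A1264C (r,kernel):
  TLB hit vpn=0x2A12 → PA=0x4A64C
#3 VA=0x30008F3 (w,user):
  L0: frame=0x3F idx=24 entry=0x75004 [P=0 RW=0 US=1 PS=0]
  ✗ PAGE_NOT_PRESENT  [1 reads]
#4 VA=0x20F052 (r,kernel):
  L0: frame=0x3F idx=1 entry=0x4D007 [P=1 RW=1 US=1 PS=0]
  L1: frame=0x4D idx=15 entry=0x50007 [P=1 RW=1 US=1 PS=0]
  ⇒ phys 0x50052  [2 reads]
#5 VA=0x3E1DFA8 (w,kernel):
  L0: frame=0x3F idx=31 entry=0x52007 [P=1 RW=1 US=1 PS=0]
  L1: frame=0x52 idx=29 entry=0x54007 [P=1 RW=1 US=1 PS=0]
  ⇒ phys 0x54FA8  [2 reads]

Access #5 fault: NONE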